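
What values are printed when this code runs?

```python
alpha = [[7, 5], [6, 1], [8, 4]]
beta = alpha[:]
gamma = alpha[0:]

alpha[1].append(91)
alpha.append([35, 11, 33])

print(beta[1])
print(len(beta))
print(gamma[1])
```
[6, 1, 91]
3
[6, 1, 91]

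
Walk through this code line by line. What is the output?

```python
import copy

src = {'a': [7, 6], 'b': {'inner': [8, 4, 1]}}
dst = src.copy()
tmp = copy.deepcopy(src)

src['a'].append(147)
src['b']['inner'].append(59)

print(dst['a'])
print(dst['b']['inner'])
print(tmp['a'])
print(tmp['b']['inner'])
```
[7, 6, 147]
[8, 4, 1, 59]
[7, 6]
[8, 4, 1]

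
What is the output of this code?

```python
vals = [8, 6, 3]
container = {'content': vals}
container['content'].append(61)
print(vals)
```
[8, 6, 3, 61]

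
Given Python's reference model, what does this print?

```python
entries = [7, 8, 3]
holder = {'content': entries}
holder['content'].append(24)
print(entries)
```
[7, 8, 3, 24]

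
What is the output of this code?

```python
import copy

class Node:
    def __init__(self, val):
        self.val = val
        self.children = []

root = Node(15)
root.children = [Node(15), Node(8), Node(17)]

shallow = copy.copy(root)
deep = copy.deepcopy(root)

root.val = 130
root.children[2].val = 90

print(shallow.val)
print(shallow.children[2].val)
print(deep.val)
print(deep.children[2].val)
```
15
90
15
17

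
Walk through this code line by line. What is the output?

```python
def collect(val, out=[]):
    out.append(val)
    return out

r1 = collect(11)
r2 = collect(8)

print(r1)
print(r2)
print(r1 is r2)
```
[11, 8]
[11, 8]
True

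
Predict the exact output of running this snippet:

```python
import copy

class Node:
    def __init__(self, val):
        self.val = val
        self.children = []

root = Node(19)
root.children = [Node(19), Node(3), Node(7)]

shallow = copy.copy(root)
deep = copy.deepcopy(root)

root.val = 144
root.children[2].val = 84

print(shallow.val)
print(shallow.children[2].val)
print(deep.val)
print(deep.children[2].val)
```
19
84
19
7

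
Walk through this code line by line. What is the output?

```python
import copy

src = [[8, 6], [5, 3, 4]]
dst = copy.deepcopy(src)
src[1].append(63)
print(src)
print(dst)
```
[[8, 6], [5, 3, 4, 63]]
[[8, 6], [5, 3, 4]]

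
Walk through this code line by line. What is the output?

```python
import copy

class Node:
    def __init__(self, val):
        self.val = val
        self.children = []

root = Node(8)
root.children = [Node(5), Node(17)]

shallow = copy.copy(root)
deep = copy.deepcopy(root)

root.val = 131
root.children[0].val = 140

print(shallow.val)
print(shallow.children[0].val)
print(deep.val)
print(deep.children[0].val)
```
8
140
8
5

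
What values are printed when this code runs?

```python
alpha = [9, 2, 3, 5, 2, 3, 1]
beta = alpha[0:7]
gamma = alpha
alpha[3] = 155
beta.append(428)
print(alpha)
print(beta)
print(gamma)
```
[9, 2, 3, 155, 2, 3, 1]
[9, 2, 3, 5, 2, 3, 1, 428]
[9, 2, 3, 155, 2, 3, 1]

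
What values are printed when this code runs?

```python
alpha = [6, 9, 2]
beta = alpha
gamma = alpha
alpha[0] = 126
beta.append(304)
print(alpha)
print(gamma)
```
[126, 9, 2, 304]
[126, 9, 2, 304]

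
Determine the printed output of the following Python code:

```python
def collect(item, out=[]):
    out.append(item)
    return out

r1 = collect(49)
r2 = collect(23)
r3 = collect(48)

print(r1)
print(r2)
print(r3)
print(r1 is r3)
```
[49, 23, 48]
[49, 23, 48]
[49, 23, 48]
True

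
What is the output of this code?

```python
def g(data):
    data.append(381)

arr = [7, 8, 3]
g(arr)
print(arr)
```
[7, 8, 3, 381]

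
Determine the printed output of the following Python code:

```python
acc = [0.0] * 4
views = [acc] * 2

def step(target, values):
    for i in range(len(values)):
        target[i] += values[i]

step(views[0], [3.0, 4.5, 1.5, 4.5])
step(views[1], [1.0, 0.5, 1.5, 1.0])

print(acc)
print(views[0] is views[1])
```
[4.0, 5.0, 3.0, 5.5]
True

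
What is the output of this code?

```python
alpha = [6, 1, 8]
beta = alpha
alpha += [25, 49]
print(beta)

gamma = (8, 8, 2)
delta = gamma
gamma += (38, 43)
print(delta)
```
[6, 1, 8, 25, 49]
(8, 8, 2)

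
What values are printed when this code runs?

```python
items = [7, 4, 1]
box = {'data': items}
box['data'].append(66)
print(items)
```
[7, 4, 1, 66]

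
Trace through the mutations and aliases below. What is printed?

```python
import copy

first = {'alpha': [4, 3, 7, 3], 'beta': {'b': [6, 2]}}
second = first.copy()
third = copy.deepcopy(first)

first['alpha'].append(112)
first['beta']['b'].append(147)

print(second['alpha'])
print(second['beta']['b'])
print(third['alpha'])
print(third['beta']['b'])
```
[4, 3, 7, 3, 112]
[6, 2, 147]
[4, 3, 7, 3]
[6, 2]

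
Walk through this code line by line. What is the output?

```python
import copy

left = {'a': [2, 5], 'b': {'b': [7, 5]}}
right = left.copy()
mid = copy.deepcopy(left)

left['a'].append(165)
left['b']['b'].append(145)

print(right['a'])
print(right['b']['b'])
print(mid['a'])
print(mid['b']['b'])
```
[2, 5, 165]
[7, 5, 145]
[2, 5]
[7, 5]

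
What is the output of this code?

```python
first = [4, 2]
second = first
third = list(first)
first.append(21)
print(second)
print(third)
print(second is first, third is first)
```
[4, 2, 21]
[4, 2]
True False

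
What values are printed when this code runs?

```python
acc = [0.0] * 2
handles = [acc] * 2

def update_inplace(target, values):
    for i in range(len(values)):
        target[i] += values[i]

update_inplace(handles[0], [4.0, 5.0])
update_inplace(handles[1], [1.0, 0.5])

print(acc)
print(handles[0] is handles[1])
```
[5.0, 5.5]
True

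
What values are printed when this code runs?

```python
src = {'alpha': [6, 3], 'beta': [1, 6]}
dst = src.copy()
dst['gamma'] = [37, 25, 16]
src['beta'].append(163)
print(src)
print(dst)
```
{'alpha': [6, 3], 'beta': [1, 6, 163]}
{'alpha': [6, 3], 'beta': [1, 6, 163], 'gamma': [37, 25, 16]}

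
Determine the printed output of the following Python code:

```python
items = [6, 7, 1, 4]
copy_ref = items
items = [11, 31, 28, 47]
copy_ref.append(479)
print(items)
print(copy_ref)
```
[11, 31, 28, 47]
[6, 7, 1, 4, 479]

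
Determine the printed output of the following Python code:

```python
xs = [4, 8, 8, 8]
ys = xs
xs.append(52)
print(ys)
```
[4, 8, 8, 8, 52]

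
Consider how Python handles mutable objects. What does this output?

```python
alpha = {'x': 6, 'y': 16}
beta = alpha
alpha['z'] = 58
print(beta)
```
{'x': 6, 'y': 16, 'z': 58}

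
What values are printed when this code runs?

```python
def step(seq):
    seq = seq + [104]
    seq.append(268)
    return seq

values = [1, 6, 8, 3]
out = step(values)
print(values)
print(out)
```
[1, 6, 8, 3]
[1, 6, 8, 3, 104, 268]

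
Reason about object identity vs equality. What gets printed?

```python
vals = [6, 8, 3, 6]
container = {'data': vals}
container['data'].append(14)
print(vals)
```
[6, 8, 3, 6, 14]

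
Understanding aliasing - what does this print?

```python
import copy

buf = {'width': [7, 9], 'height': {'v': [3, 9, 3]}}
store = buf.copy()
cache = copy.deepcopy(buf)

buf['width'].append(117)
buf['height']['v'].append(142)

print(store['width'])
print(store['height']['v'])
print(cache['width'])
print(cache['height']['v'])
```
[7, 9, 117]
[3, 9, 3, 142]
[7, 9]
[3, 9, 3]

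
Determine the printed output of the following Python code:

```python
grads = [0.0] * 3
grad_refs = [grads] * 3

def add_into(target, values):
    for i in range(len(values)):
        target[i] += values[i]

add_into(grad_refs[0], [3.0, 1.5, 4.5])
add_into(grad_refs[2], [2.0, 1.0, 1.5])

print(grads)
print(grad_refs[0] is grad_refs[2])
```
[5.0, 2.5, 6.0]
True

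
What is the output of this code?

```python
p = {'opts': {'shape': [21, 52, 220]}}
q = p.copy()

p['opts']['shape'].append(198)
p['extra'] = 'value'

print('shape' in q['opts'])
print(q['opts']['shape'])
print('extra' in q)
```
True
[21, 52, 220, 198]
False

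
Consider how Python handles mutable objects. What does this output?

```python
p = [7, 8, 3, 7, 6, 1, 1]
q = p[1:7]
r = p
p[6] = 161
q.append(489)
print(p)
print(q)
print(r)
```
[7, 8, 3, 7, 6, 1, 161]
[8, 3, 7, 6, 1, 1, 489]
[7, 8, 3, 7, 6, 1, 161]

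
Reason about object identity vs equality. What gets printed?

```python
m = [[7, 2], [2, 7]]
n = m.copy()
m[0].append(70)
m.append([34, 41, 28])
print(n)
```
[[7, 2, 70], [2, 7]]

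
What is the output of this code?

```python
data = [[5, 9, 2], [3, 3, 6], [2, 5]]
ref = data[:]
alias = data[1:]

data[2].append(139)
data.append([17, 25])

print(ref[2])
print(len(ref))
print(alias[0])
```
[2, 5, 139]
3
[3, 3, 6]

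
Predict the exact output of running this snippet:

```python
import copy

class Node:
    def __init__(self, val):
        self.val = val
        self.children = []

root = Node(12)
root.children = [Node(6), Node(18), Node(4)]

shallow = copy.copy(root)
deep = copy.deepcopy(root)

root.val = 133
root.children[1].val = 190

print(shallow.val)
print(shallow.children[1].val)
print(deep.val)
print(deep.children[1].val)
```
12
190
12
18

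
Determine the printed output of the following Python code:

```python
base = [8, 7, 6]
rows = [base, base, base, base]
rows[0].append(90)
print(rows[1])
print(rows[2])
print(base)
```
[8, 7, 6, 90]
[8, 7, 6, 90]
[8, 7, 6, 90]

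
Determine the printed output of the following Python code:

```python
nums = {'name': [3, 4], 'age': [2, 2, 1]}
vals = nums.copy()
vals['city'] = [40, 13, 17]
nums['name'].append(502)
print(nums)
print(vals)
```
{'name': [3, 4, 502], 'age': [2, 2, 1]}
{'name': [3, 4, 502], 'age': [2, 2, 1], 'city': [40, 13, 17]}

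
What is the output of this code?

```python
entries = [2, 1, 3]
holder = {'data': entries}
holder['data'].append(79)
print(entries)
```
[2, 1, 3, 79]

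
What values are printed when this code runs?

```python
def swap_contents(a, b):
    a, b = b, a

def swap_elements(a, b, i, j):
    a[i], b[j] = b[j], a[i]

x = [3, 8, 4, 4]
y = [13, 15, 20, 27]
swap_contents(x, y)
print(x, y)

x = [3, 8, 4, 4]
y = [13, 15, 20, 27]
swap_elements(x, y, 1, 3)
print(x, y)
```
[3, 8, 4, 4] [13, 15, 20, 27]
[3, 27, 4, 4] [13, 15, 20, 8]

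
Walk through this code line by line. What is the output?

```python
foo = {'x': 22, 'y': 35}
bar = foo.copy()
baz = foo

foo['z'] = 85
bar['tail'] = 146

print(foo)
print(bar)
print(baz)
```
{'x': 22, 'y': 35, 'z': 85}
{'x': 22, 'y': 35, 'tail': 146}
{'x': 22, 'y': 35, 'z': 85}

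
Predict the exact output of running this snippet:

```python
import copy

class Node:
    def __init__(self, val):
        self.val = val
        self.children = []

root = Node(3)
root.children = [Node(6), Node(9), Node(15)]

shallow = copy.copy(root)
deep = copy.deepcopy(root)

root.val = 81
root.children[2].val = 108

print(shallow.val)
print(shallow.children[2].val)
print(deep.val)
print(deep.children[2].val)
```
3
108
3
15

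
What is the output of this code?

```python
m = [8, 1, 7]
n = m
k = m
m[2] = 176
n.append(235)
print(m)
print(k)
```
[8, 1, 176, 235]
[8, 1, 176, 235]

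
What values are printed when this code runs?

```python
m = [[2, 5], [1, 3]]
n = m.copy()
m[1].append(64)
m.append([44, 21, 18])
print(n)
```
[[2, 5], [1, 3, 64]]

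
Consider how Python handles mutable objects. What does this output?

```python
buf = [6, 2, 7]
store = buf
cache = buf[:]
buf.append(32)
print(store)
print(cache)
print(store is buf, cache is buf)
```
[6, 2, 7, 32]
[6, 2, 7]
True False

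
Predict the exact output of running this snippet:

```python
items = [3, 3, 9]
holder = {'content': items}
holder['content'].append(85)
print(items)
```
[3, 3, 9, 85]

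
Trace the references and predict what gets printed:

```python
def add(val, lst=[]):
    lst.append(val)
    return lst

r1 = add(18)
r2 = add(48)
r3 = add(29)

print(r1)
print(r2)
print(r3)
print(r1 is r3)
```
[18, 48, 29]
[18, 48, 29]
[18, 48, 29]
True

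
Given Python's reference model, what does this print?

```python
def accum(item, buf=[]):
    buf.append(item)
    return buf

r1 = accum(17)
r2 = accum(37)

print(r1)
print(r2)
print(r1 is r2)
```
[17, 37]
[17, 37]
True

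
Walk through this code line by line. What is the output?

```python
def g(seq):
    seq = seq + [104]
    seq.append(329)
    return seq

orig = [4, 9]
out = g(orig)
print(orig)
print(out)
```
[4, 9]
[4, 9, 104, 329]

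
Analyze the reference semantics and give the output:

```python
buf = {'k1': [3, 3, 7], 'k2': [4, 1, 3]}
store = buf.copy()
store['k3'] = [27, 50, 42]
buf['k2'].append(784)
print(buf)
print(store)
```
{'k1': [3, 3, 7], 'k2': [4, 1, 3, 784]}
{'k1': [3, 3, 7], 'k2': [4, 1, 3, 784], 'k3': [27, 50, 42]}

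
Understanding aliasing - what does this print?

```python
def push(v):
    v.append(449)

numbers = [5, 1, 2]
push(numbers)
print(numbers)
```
[5, 1, 2, 449]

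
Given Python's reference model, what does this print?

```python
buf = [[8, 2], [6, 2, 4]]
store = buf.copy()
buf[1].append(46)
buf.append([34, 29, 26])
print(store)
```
[[8, 2], [6, 2, 4, 46]]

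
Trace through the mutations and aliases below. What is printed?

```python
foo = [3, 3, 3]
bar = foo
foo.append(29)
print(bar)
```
[3, 3, 3, 29]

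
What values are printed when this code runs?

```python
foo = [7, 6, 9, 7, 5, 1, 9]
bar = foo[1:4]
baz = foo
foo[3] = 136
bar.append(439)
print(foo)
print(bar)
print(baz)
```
[7, 6, 9, 136, 5, 1, 9]
[6, 9, 7, 439]
[7, 6, 9, 136, 5, 1, 9]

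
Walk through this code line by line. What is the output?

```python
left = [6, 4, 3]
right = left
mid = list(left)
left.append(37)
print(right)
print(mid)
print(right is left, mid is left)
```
[6, 4, 3, 37]
[6, 4, 3]
True False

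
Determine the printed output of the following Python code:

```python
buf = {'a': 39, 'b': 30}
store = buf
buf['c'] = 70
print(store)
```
{'a': 39, 'b': 30, 'c': 70}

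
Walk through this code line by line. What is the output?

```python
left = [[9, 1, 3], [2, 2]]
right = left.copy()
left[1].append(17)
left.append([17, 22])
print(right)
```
[[9, 1, 3], [2, 2, 17]]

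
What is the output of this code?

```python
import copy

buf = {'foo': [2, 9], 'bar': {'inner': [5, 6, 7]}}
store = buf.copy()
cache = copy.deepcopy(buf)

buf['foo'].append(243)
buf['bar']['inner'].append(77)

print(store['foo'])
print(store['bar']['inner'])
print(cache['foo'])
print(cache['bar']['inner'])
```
[2, 9, 243]
[5, 6, 7, 77]
[2, 9]
[5, 6, 7]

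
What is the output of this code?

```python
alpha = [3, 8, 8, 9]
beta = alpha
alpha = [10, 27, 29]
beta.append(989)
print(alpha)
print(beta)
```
[10, 27, 29]
[3, 8, 8, 9, 989]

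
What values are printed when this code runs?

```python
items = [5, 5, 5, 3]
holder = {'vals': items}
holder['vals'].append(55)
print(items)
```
[5, 5, 5, 3, 55]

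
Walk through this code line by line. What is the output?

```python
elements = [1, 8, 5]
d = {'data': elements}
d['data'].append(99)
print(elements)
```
[1, 8, 5, 99]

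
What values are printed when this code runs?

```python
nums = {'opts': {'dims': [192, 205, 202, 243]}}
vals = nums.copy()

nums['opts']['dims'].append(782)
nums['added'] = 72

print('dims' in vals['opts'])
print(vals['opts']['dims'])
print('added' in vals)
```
True
[192, 205, 202, 243, 782]
False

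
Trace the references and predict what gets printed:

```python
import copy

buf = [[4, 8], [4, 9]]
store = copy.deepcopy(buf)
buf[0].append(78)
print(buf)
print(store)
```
[[4, 8, 78], [4, 9]]
[[4, 8], [4, 9]]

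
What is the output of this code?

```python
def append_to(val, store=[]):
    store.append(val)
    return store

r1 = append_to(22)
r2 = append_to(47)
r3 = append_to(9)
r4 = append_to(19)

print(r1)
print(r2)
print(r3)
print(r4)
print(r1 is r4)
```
[22, 47, 9, 19]
[22, 47, 9, 19]
[22, 47, 9, 19]
[22, 47, 9, 19]
True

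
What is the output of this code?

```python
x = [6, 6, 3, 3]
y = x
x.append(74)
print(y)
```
[6, 6, 3, 3, 74]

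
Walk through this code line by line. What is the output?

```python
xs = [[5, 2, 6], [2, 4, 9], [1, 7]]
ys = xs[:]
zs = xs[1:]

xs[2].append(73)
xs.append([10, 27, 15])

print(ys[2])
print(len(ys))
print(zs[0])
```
[1, 7, 73]
3
[2, 4, 9]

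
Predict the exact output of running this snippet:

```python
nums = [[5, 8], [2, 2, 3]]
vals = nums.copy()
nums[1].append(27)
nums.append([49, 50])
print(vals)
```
[[5, 8], [2, 2, 3, 27]]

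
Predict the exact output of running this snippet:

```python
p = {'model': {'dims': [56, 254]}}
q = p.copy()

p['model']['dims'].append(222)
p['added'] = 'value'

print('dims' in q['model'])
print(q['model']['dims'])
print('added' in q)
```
True
[56, 254, 222]
False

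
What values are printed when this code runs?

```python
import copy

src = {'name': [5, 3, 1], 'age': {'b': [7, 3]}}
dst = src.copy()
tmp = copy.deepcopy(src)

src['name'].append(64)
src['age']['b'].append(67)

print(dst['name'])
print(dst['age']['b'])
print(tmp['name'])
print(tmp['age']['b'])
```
[5, 3, 1, 64]
[7, 3, 67]
[5, 3, 1]
[7, 3]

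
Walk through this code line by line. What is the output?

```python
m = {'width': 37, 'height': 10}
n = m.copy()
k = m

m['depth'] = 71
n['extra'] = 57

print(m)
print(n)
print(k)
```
{'width': 37, 'height': 10, 'depth': 71}
{'width': 37, 'height': 10, 'extra': 57}
{'width': 37, 'height': 10, 'depth': 71}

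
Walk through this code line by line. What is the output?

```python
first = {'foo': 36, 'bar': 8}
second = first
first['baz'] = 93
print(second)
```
{'foo': 36, 'bar': 8, 'baz': 93}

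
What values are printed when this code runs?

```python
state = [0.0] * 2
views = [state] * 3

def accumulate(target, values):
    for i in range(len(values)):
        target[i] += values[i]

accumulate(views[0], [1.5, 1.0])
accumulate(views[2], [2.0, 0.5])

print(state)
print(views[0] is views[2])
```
[3.5, 1.5]
True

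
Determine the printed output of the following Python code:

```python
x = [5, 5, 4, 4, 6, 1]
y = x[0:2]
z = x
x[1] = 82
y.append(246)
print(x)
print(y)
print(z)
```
[5, 82, 4, 4, 6, 1]
[5, 5, 246]
[5, 82, 4, 4, 6, 1]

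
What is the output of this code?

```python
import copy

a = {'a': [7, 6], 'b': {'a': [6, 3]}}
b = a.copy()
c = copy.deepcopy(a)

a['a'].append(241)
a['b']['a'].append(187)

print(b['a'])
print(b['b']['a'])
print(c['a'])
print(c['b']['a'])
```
[7, 6, 241]
[6, 3, 187]
[7, 6]
[6, 3]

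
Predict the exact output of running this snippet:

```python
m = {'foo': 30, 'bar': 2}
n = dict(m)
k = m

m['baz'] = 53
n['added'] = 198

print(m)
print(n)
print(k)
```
{'foo': 30, 'bar': 2, 'baz': 53}
{'foo': 30, 'bar': 2, 'added': 198}
{'foo': 30, 'bar': 2, 'baz': 53}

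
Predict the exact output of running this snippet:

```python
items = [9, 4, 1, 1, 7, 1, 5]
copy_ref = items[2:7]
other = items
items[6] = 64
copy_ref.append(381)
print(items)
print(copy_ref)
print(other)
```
[9, 4, 1, 1, 7, 1, 64]
[1, 1, 7, 1, 5, 381]
[9, 4, 1, 1, 7, 1, 64]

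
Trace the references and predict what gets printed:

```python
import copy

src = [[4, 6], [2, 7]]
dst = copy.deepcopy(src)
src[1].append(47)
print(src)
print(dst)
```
[[4, 6], [2, 7, 47]]
[[4, 6], [2, 7]]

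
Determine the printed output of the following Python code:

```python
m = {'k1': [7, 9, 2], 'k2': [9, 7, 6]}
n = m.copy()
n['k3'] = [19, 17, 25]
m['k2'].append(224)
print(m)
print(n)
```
{'k1': [7, 9, 2], 'k2': [9, 7, 6, 224]}
{'k1': [7, 9, 2], 'k2': [9, 7, 6, 224], 'k3': [19, 17, 25]}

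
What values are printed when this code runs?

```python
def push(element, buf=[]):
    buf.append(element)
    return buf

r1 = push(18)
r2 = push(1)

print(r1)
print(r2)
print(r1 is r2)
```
[18, 1]
[18, 1]
True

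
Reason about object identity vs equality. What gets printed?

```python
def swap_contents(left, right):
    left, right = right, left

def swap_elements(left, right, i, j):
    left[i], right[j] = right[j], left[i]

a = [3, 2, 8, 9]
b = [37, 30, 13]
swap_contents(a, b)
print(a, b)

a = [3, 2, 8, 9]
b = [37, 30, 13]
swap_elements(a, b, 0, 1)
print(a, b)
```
[3, 2, 8, 9] [37, 30, 13]
[30, 2, 8, 9] [37, 3, 13]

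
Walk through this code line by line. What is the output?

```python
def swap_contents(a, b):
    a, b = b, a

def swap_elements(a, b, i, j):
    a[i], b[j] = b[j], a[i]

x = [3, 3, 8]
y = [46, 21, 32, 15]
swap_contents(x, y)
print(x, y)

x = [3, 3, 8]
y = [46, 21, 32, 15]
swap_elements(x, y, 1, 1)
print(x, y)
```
[3, 3, 8] [46, 21, 32, 15]
[3, 21, 8] [46, 3, 32, 15]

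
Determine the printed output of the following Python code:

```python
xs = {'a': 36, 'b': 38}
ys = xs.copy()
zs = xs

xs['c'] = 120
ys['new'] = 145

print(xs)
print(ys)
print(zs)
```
{'a': 36, 'b': 38, 'c': 120}
{'a': 36, 'b': 38, 'new': 145}
{'a': 36, 'b': 38, 'c': 120}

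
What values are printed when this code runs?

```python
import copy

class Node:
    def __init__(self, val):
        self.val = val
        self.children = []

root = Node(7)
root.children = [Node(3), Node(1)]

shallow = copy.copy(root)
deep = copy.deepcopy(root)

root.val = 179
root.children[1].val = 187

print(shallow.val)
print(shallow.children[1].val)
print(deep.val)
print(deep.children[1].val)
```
7
187
7
1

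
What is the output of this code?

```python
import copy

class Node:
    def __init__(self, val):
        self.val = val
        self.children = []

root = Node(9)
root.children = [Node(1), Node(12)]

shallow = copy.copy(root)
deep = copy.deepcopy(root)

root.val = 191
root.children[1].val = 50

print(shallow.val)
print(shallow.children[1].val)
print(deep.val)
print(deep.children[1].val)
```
9
50
9
12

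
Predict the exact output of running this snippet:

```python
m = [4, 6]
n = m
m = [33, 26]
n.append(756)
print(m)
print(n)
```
[33, 26]
[4, 6, 756]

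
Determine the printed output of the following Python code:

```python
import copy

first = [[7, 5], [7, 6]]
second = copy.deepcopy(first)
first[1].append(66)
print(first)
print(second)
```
[[7, 5], [7, 6, 66]]
[[7, 5], [7, 6]]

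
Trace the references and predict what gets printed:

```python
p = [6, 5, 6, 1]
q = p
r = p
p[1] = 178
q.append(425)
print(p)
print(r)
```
[6, 178, 6, 1, 425]
[6, 178, 6, 1, 425]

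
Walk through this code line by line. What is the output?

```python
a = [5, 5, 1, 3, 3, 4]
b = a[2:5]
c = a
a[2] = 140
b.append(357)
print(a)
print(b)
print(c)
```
[5, 5, 140, 3, 3, 4]
[1, 3, 3, 357]
[5, 5, 140, 3, 3, 4]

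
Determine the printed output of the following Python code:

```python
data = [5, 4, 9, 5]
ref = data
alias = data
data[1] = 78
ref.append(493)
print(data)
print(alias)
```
[5, 78, 9, 5, 493]
[5, 78, 9, 5, 493]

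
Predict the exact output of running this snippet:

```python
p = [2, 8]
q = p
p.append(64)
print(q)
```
[2, 8, 64]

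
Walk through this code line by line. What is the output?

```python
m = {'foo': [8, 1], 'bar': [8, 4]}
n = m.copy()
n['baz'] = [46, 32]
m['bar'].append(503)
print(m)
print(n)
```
{'foo': [8, 1], 'bar': [8, 4, 503]}
{'foo': [8, 1], 'bar': [8, 4, 503], 'baz': [46, 32]}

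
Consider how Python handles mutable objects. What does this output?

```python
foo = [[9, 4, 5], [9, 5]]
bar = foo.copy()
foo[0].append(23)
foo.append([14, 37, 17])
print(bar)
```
[[9, 4, 5, 23], [9, 5]]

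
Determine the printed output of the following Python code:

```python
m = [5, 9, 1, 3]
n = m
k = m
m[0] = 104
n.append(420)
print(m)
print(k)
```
[104, 9, 1, 3, 420]
[104, 9, 1, 3, 420]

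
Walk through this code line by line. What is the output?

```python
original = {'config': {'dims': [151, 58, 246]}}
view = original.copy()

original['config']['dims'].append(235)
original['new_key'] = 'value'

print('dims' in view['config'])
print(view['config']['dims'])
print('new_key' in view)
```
True
[151, 58, 246, 235]
False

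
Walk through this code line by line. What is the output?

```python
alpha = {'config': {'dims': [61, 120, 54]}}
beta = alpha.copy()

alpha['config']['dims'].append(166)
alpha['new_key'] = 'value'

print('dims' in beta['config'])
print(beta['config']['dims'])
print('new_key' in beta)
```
True
[61, 120, 54, 166]
False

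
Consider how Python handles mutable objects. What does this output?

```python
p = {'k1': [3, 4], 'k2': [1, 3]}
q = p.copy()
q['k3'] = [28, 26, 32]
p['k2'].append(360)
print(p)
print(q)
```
{'k1': [3, 4], 'k2': [1, 3, 360]}
{'k1': [3, 4], 'k2': [1, 3, 360], 'k3': [28, 26, 32]}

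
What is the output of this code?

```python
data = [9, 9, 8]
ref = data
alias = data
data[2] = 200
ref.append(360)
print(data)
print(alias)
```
[9, 9, 200, 360]
[9, 9, 200, 360]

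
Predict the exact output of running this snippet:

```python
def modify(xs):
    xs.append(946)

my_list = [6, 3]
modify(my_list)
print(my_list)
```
[6, 3, 946]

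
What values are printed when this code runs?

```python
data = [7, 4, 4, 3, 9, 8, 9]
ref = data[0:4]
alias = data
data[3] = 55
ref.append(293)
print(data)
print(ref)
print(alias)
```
[7, 4, 4, 55, 9, 8, 9]
[7, 4, 4, 3, 293]
[7, 4, 4, 55, 9, 8, 9]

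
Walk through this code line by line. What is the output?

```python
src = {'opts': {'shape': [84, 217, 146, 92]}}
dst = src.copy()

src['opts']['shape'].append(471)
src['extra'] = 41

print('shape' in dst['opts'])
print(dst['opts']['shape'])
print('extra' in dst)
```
True
[84, 217, 146, 92, 471]
False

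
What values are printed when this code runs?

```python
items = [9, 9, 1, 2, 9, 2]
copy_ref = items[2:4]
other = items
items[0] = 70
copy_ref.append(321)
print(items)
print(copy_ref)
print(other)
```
[70, 9, 1, 2, 9, 2]
[1, 2, 321]
[70, 9, 1, 2, 9, 2]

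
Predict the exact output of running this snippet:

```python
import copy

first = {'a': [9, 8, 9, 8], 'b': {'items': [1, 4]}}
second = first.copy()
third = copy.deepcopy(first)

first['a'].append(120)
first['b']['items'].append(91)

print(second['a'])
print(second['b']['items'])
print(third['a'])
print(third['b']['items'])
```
[9, 8, 9, 8, 120]
[1, 4, 91]
[9, 8, 9, 8]
[1, 4]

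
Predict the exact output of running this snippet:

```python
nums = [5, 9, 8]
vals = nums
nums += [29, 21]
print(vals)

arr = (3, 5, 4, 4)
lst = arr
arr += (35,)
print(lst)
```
[5, 9, 8, 29, 21]
(3, 5, 4, 4)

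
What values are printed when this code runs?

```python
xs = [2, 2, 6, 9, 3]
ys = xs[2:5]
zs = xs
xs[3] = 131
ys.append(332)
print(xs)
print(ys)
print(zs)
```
[2, 2, 6, 131, 3]
[6, 9, 3, 332]
[2, 2, 6, 131, 3]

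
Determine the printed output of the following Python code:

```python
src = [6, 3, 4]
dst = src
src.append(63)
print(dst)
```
[6, 3, 4, 63]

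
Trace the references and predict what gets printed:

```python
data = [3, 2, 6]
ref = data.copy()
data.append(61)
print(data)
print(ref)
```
[3, 2, 6, 61]
[3, 2, 6]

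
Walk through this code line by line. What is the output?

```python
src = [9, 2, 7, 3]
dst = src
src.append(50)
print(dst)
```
[9, 2, 7, 3, 50]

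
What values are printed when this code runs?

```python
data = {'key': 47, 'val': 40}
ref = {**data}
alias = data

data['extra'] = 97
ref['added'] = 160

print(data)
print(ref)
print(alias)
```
{'key': 47, 'val': 40, 'extra': 97}
{'key': 47, 'val': 40, 'added': 160}
{'key': 47, 'val': 40, 'extra': 97}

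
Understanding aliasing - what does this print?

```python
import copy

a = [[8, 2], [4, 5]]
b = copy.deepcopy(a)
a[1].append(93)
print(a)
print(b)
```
[[8, 2], [4, 5, 93]]
[[8, 2], [4, 5]]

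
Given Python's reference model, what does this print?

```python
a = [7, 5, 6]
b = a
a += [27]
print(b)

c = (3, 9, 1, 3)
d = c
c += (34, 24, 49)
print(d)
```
[7, 5, 6, 27]
(3, 9, 1, 3)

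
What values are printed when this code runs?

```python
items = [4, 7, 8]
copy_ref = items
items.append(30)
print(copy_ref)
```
[4, 7, 8, 30]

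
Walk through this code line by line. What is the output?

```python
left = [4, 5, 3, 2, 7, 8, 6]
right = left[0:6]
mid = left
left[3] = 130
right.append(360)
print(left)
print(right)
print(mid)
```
[4, 5, 3, 130, 7, 8, 6]
[4, 5, 3, 2, 7, 8, 360]
[4, 5, 3, 130, 7, 8, 6]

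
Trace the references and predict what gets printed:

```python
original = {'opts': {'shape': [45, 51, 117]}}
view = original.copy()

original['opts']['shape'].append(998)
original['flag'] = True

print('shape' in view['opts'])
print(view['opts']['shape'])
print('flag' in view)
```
True
[45, 51, 117, 998]
False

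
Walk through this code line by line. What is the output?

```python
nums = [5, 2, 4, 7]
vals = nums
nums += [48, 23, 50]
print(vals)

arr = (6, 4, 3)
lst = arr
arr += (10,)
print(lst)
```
[5, 2, 4, 7, 48, 23, 50]
(6, 4, 3)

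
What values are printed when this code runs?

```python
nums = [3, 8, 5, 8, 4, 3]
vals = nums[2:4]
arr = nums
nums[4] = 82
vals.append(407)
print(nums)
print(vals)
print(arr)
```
[3, 8, 5, 8, 82, 3]
[5, 8, 407]
[3, 8, 5, 8, 82, 3]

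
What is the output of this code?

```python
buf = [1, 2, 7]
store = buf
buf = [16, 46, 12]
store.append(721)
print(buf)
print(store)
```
[16, 46, 12]
[1, 2, 7, 721]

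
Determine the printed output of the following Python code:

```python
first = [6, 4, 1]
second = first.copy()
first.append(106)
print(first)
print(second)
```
[6, 4, 1, 106]
[6, 4, 1]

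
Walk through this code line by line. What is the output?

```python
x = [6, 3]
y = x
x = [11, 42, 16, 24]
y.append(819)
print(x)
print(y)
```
[11, 42, 16, 24]
[6, 3, 819]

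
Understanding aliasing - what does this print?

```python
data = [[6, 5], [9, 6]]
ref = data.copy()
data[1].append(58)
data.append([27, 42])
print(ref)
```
[[6, 5], [9, 6, 58]]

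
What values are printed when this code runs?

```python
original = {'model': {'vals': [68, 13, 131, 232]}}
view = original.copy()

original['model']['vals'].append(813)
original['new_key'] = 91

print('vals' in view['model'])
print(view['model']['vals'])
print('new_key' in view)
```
True
[68, 13, 131, 232, 813]
False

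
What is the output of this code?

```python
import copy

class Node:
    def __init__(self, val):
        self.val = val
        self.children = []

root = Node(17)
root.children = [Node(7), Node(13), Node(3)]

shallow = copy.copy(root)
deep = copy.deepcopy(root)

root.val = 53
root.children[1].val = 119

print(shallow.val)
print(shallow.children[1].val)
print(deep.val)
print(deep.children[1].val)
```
17
119
17
13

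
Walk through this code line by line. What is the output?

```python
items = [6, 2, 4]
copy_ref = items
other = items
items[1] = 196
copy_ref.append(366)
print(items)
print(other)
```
[6, 196, 4, 366]
[6, 196, 4, 366]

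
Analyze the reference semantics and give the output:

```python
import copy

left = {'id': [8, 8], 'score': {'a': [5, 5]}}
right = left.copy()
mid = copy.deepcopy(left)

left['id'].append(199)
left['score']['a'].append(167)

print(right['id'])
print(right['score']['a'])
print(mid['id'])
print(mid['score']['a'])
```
[8, 8, 199]
[5, 5, 167]
[8, 8]
[5, 5]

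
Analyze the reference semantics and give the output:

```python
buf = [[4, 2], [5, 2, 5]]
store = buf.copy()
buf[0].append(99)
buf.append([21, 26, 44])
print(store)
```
[[4, 2, 99], [5, 2, 5]]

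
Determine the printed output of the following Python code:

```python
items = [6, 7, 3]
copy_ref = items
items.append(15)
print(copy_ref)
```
[6, 7, 3, 15]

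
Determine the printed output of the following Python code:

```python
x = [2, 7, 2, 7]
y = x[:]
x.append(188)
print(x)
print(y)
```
[2, 7, 2, 7, 188]
[2, 7, 2, 7]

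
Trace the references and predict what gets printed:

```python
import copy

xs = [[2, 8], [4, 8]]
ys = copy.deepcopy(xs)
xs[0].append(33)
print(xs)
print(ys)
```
[[2, 8, 33], [4, 8]]
[[2, 8], [4, 8]]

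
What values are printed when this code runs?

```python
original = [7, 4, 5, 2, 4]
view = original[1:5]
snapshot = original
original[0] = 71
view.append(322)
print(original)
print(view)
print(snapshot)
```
[71, 4, 5, 2, 4]
[4, 5, 2, 4, 322]
[71, 4, 5, 2, 4]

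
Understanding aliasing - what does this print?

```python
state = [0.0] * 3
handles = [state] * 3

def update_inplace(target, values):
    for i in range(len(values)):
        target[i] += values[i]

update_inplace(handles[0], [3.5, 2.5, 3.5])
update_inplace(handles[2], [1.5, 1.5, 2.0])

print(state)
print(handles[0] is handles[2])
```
[5.0, 4.0, 5.5]
True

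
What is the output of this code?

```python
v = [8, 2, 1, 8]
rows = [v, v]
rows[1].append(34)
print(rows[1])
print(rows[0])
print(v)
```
[8, 2, 1, 8, 34]
[8, 2, 1, 8, 34]
[8, 2, 1, 8, 34]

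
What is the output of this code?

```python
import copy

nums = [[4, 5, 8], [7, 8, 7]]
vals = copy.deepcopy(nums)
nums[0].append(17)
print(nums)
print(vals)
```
[[4, 5, 8, 17], [7, 8, 7]]
[[4, 5, 8], [7, 8, 7]]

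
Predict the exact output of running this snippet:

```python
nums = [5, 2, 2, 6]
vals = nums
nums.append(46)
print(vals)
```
[5, 2, 2, 6, 46]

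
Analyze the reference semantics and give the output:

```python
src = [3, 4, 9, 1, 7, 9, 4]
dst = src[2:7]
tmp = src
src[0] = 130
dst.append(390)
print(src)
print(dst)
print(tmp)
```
[130, 4, 9, 1, 7, 9, 4]
[9, 1, 7, 9, 4, 390]
[130, 4, 9, 1, 7, 9, 4]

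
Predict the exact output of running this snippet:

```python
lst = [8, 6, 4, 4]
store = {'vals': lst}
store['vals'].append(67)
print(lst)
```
[8, 6, 4, 4, 67]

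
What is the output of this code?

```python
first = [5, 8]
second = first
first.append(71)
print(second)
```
[5, 8, 71]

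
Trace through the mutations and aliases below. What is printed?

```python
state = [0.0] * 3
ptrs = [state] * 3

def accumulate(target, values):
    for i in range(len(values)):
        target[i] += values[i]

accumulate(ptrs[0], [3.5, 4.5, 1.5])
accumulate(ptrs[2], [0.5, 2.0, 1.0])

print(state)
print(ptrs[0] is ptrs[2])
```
[4.0, 6.5, 2.5]
True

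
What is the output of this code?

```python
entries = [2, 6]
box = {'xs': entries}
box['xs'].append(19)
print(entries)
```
[2, 6, 19]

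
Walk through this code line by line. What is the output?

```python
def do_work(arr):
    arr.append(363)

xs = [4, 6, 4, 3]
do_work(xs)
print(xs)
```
[4, 6, 4, 3, 363]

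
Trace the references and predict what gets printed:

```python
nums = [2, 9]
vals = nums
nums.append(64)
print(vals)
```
[2, 9, 64]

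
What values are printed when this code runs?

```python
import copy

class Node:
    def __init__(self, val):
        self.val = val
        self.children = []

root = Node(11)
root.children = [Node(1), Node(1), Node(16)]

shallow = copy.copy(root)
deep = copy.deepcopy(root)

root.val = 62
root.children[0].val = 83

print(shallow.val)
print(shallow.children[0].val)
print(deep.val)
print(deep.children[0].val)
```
11
83
11
1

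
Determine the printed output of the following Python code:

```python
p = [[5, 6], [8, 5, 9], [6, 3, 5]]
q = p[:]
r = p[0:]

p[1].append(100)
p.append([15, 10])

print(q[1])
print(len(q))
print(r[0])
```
[8, 5, 9, 100]
3
[5, 6]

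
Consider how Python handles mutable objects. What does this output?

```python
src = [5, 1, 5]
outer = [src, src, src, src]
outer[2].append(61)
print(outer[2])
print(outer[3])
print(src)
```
[5, 1, 5, 61]
[5, 1, 5, 61]
[5, 1, 5, 61]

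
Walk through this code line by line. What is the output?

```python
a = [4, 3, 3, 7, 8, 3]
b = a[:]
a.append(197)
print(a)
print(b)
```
[4, 3, 3, 7, 8, 3, 197]
[4, 3, 3, 7, 8, 3]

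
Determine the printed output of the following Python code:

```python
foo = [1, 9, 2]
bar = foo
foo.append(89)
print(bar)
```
[1, 9, 2, 89]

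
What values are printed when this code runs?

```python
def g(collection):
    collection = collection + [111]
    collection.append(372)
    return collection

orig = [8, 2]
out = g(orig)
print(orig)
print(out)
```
[8, 2]
[8, 2, 111, 372]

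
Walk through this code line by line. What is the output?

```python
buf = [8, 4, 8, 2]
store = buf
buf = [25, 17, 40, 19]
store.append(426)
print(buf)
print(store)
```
[25, 17, 40, 19]
[8, 4, 8, 2, 426]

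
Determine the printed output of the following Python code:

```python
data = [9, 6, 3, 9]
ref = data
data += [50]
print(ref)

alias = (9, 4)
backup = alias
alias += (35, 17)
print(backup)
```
[9, 6, 3, 9, 50]
(9, 4)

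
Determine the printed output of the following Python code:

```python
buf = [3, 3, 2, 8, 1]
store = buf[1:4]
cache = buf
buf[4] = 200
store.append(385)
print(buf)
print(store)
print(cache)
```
[3, 3, 2, 8, 200]
[3, 2, 8, 385]
[3, 3, 2, 8, 200]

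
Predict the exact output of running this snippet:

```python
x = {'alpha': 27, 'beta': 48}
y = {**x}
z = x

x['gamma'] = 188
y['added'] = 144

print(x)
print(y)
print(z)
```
{'alpha': 27, 'beta': 48, 'gamma': 188}
{'alpha': 27, 'beta': 48, 'added': 144}
{'alpha': 27, 'beta': 48, 'gamma': 188}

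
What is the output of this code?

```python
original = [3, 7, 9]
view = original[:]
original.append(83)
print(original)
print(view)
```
[3, 7, 9, 83]
[3, 7, 9]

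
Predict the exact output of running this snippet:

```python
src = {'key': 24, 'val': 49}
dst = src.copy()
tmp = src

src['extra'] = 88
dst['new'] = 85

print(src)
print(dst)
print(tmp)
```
{'key': 24, 'val': 49, 'extra': 88}
{'key': 24, 'val': 49, 'new': 85}
{'key': 24, 'val': 49, 'extra': 88}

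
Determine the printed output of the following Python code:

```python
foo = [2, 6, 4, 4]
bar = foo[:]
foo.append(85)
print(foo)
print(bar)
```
[2, 6, 4, 4, 85]
[2, 6, 4, 4]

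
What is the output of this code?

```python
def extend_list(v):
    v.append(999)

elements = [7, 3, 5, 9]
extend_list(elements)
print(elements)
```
[7, 3, 5, 9, 999]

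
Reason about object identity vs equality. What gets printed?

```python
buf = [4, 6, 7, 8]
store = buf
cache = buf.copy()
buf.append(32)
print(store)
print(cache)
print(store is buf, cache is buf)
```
[4, 6, 7, 8, 32]
[4, 6, 7, 8]
True False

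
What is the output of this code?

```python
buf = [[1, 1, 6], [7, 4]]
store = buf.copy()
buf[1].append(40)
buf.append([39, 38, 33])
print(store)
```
[[1, 1, 6], [7, 4, 40]]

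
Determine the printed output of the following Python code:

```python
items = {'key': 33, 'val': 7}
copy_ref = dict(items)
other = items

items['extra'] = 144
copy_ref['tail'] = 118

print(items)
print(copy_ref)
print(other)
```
{'key': 33, 'val': 7, 'extra': 144}
{'key': 33, 'val': 7, 'tail': 118}
{'key': 33, 'val': 7, 'extra': 144}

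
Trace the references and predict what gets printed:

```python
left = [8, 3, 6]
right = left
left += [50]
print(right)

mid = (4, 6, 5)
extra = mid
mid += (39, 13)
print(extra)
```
[8, 3, 6, 50]
(4, 6, 5)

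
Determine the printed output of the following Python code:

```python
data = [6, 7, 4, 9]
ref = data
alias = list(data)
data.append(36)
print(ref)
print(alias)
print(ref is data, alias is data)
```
[6, 7, 4, 9, 36]
[6, 7, 4, 9]
True False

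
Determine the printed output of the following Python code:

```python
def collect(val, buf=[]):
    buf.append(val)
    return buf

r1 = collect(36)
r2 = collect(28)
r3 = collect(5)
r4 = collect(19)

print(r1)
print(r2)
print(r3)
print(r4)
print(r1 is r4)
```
[36, 28, 5, 19]
[36, 28, 5, 19]
[36, 28, 5, 19]
[36, 28, 5, 19]
True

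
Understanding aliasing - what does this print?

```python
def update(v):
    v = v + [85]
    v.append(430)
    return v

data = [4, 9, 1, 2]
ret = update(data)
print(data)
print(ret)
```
[4, 9, 1, 2]
[4, 9, 1, 2, 85, 430]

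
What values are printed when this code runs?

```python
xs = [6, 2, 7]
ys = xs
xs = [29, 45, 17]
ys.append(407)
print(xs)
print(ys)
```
[29, 45, 17]
[6, 2, 7, 407]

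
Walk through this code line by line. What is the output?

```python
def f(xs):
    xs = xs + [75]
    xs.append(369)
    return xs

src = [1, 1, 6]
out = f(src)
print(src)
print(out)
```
[1, 1, 6]
[1, 1, 6, 75, 369]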